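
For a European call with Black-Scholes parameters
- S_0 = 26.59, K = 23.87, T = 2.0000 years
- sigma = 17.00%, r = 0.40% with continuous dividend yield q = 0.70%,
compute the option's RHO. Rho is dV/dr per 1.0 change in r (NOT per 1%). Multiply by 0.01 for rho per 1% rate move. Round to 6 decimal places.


d1 = 0.5441093714; d2 = 0.3036930657
phi(d1) = 0.3440507728; exp(-qT) = 0.9860975443; exp(-rT) = 0.9920319148
N(d2) = 0.6193191293
Rho = K*T*exp(-rT)*N(d2) = 23.8700 * 2.0000 * 0.9920319148 * 0.6193191293 = 29.330708

Answer: Rho = 29.330708


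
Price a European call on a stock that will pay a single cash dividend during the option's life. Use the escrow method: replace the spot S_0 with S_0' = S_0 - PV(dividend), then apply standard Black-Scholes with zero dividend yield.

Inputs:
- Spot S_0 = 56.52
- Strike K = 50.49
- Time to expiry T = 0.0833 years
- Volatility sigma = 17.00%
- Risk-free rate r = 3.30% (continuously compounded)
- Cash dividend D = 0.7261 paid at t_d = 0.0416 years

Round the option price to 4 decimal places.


Answer: Price = 5.4607

Derivation:
PV(D) = D * exp(-r * t_d) = 0.7261 * 0.99862814 = 0.72510389
S_0' = S_0 - PV(D) = 56.5200 - 0.72510389 = 55.79489611
d1 = (ln(S_0'/K) + (r + sigma^2/2)*T) / (sigma*sqrt(T)) = 2.11677931
d2 = d1 - sigma*sqrt(T) = 2.06771435
exp(-rT) = 0.99725487
N(d1) = 0.98286071; N(d2) = 0.98066655
C = S_0' * N(d1) - K * exp(-rT) * N(d2) = 55.79489611 * 0.98286071 - 50.4900 * 0.99725487 * 0.98066655 = 5.4607


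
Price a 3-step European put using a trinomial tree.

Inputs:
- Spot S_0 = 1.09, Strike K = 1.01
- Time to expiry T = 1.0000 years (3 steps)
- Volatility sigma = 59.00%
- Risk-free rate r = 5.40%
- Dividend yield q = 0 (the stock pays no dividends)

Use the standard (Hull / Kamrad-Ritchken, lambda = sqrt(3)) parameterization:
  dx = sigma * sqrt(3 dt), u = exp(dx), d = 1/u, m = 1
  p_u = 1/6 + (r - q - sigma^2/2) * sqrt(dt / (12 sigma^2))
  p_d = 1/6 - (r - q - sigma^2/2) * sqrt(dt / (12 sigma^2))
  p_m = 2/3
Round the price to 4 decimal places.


dt = T/N = 0.333333; dx = sigma*sqrt(3*dt) = 0.590000
u = exp(dx) = 1.803988; d = 1/u = 0.554327
p_u = 0.132754, p_m = 0.666667, p_d = 0.200579
Discount per step: exp(-r*dt) = 0.982161
Stock lattice S(k, j) with j the centered position index:
  k=0: S(0,+0) = 1.0900
  k=1: S(1,-1) = 0.6042; S(1,+0) = 1.0900; S(1,+1) = 1.9663
  k=2: S(2,-2) = 0.3349; S(2,-1) = 0.6042; S(2,+0) = 1.0900; S(2,+1) = 1.9663; S(2,+2) = 3.5473
  k=3: S(3,-3) = 0.1857; S(3,-2) = 0.3349; S(3,-1) = 0.6042; S(3,+0) = 1.0900; S(3,+1) = 1.9663; S(3,+2) = 3.5473; S(3,+3) = 6.3992
Terminal payoffs V(N, j) = max(K - S_T, 0):
  V(3,-3) = 0.824337; V(3,-2) = 0.675066; V(3,-1) = 0.405783; V(3,+0) = 0.000000; V(3,+1) = 0.000000; V(3,+2) = 0.000000; V(3,+3) = 0.000000
Backward induction: V(k, j) = exp(-r*dt) * [p_u * V(k+1, j+1) + p_m * V(k+1, j) + p_d * V(k+1, j-1)]
  V(2,-2) = exp(-r*dt) * [p_u*0.405783 + p_m*0.675066 + p_d*0.824337] = 0.657319
  V(2,-1) = exp(-r*dt) * [p_u*0.000000 + p_m*0.405783 + p_d*0.675066] = 0.398685
  V(2,+0) = exp(-r*dt) * [p_u*0.000000 + p_m*0.000000 + p_d*0.405783] = 0.079940
  V(2,+1) = exp(-r*dt) * [p_u*0.000000 + p_m*0.000000 + p_d*0.000000] = 0.000000
  V(2,+2) = exp(-r*dt) * [p_u*0.000000 + p_m*0.000000 + p_d*0.000000] = 0.000000
  V(1,-1) = exp(-r*dt) * [p_u*0.079940 + p_m*0.398685 + p_d*0.657319] = 0.400964
  V(1,+0) = exp(-r*dt) * [p_u*0.000000 + p_m*0.079940 + p_d*0.398685] = 0.130884
  V(1,+1) = exp(-r*dt) * [p_u*0.000000 + p_m*0.000000 + p_d*0.079940] = 0.015748
  V(0,+0) = exp(-r*dt) * [p_u*0.015748 + p_m*0.130884 + p_d*0.400964] = 0.166743

Answer: Price = V(0,0) = 0.1667


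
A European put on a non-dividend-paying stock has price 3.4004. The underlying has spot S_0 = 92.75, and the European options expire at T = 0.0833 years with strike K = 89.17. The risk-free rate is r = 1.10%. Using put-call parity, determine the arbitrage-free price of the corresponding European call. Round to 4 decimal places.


Answer: Call price = 7.0621

Derivation:
Put-call parity: C - P = S_0 * exp(-qT) - K * exp(-rT).
S_0 * exp(-qT) = 92.7500 * 1.00000000 = 92.75000000
K * exp(-rT) = 89.1700 * 0.99908412 = 89.08833095
C = P + S*exp(-qT) - K*exp(-rT)
C = 3.4004 + 92.75000000 - 89.08833095 = 7.0621


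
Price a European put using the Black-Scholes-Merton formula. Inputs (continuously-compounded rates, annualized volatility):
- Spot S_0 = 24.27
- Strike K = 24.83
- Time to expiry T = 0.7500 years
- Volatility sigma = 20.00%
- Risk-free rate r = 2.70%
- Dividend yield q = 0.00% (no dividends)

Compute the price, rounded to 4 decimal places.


d1 = (ln(S/K) + (r - q + 0.5*sigma^2) * T) / (sigma * sqrt(T)) = 0.07181325
d2 = d1 - sigma * sqrt(T) = -0.10139183
exp(-rT) = 0.97995365; exp(-qT) = 1.00000000
P = K * exp(-rT) * N(-d2) - S_0 * exp(-qT) * N(-d1)
N(-d1) = 0.47137526; N(-d2) = 0.54038029
P = 24.8300 * 0.97995365 * 0.54038029 - 24.2700 * 1.00000000 * 0.47137526 = 1.7084

Answer: Price = 1.7084


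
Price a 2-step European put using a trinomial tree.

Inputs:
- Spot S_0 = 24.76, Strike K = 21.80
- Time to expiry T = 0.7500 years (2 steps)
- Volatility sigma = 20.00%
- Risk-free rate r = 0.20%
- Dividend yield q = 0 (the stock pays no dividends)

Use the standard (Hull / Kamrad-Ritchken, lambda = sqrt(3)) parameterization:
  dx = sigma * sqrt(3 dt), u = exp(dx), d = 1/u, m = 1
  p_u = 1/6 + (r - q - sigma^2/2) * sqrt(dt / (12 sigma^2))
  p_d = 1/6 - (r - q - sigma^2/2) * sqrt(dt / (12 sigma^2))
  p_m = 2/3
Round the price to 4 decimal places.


dt = T/N = 0.375000; dx = sigma*sqrt(3*dt) = 0.212132
u = exp(dx) = 1.236311; d = 1/u = 0.808858
p_u = 0.150757, p_m = 0.666667, p_d = 0.182577
Discount per step: exp(-r*dt) = 0.999250
Stock lattice S(k, j) with j the centered position index:
  k=0: S(0,+0) = 24.7600
  k=1: S(1,-1) = 20.0273; S(1,+0) = 24.7600; S(1,+1) = 30.6111
  k=2: S(2,-2) = 16.1993; S(2,-1) = 20.0273; S(2,+0) = 24.7600; S(2,+1) = 30.6111; S(2,+2) = 37.8448
Terminal payoffs V(N, j) = max(K - S_T, 0):
  V(2,-2) = 5.600743; V(2,-1) = 1.772679; V(2,+0) = 0.000000; V(2,+1) = 0.000000; V(2,+2) = 0.000000
Backward induction: V(k, j) = exp(-r*dt) * [p_u * V(k+1, j+1) + p_m * V(k+1, j) + p_d * V(k+1, j-1)]
  V(1,-1) = exp(-r*dt) * [p_u*0.000000 + p_m*1.772679 + p_d*5.600743] = 2.202697
  V(1,+0) = exp(-r*dt) * [p_u*0.000000 + p_m*0.000000 + p_d*1.772679] = 0.323407
  V(1,+1) = exp(-r*dt) * [p_u*0.000000 + p_m*0.000000 + p_d*0.000000] = 0.000000
  V(0,+0) = exp(-r*dt) * [p_u*0.000000 + p_m*0.323407 + p_d*2.202697] = 0.617302

Answer: Price = V(0,0) = 0.6173


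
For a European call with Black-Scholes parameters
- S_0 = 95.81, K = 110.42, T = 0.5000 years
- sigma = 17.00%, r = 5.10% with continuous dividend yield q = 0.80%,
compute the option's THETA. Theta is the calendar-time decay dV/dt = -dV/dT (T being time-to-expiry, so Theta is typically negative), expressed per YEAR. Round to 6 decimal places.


Answer: Theta = -3.596413

Derivation:
d1 = -0.9416933091; d2 = -1.0619014619
phi(d1) = 0.2560630240; exp(-qT) = 0.9960079893; exp(-rT) = 0.9748223790
Theta = -S*exp(-qT)*phi(d1)*sigma/(2*sqrt(T)) - r*K*exp(-rT)*N(d2) + q*S*exp(-qT)*N(d1)
N(d1) = 0.1731748408; N(d2) = 0.1441402107; sqrt(T) = 0.7071067812
Term 1 = -95.8100 * 0.9960079893 * 0.2560630240 * 0.1700 / (2 * 0.7071067812) = -2.9373415985
Term 2 = -0.0510 * 110.4200 * 0.9748223790 * 0.1441402107 = -0.7912770362
Term 3 = 0.0080 * 95.8100 * 0.9960079893 * 0.1731748408 = 0.1322051722
Theta = -2.9373415985 + (-0.7912770362) + (0.1322051722) = -3.596413


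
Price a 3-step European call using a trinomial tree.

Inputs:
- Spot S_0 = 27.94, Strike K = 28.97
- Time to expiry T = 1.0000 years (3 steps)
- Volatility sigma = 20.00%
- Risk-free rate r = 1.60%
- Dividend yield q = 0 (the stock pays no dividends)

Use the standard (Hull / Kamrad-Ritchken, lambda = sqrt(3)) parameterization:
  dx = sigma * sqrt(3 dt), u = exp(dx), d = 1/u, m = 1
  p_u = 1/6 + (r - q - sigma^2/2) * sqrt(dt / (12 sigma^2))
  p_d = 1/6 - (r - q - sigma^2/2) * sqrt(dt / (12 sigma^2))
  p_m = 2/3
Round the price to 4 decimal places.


dt = T/N = 0.333333; dx = sigma*sqrt(3*dt) = 0.200000
u = exp(dx) = 1.221403; d = 1/u = 0.818731
p_u = 0.163333, p_m = 0.666667, p_d = 0.170000
Discount per step: exp(-r*dt) = 0.994681
Stock lattice S(k, j) with j the centered position index:
  k=0: S(0,+0) = 27.9400
  k=1: S(1,-1) = 22.8753; S(1,+0) = 27.9400; S(1,+1) = 34.1260
  k=2: S(2,-2) = 18.7287; S(2,-1) = 22.8753; S(2,+0) = 27.9400; S(2,+1) = 34.1260; S(2,+2) = 41.6816
  k=3: S(3,-3) = 15.3338; S(3,-2) = 18.7287; S(3,-1) = 22.8753; S(3,+0) = 27.9400; S(3,+1) = 34.1260; S(3,+2) = 41.6816; S(3,+3) = 50.9100
Terminal payoffs V(N, j) = max(S_T - K, 0):
  V(3,-3) = 0.000000; V(3,-2) = 0.000000; V(3,-1) = 0.000000; V(3,+0) = 0.000000; V(3,+1) = 5.155993; V(3,+2) = 12.711582; V(3,+3) = 21.939999
Backward induction: V(k, j) = exp(-r*dt) * [p_u * V(k+1, j+1) + p_m * V(k+1, j) + p_d * V(k+1, j-1)]
  V(2,-2) = exp(-r*dt) * [p_u*0.000000 + p_m*0.000000 + p_d*0.000000] = 0.000000
  V(2,-1) = exp(-r*dt) * [p_u*0.000000 + p_m*0.000000 + p_d*0.000000] = 0.000000
  V(2,+0) = exp(-r*dt) * [p_u*5.155993 + p_m*0.000000 + p_d*0.000000] = 0.837666
  V(2,+1) = exp(-r*dt) * [p_u*12.711582 + p_m*5.155993 + p_d*0.000000] = 5.484226
  V(2,+2) = exp(-r*dt) * [p_u*21.939999 + p_m*12.711582 + p_d*5.155993] = 12.865640
  V(1,-1) = exp(-r*dt) * [p_u*0.837666 + p_m*0.000000 + p_d*0.000000] = 0.136091
  V(1,+0) = exp(-r*dt) * [p_u*5.484226 + p_m*0.837666 + p_d*0.000000] = 1.446466
  V(1,+1) = exp(-r*dt) * [p_u*12.865640 + p_m*5.484226 + p_d*0.837666] = 5.868559
  V(0,+0) = exp(-r*dt) * [p_u*5.868559 + p_m*1.446466 + p_d*0.136091] = 1.935627

Answer: Price = V(0,0) = 1.9356


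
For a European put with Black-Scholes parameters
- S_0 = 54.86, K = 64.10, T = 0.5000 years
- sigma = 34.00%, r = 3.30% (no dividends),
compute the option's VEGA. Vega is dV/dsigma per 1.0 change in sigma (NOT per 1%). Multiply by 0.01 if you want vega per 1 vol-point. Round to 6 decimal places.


d1 = -0.4586206337; d2 = -0.6990369393
phi(d1) = 0.3591177406; exp(-qT) = 1.0000000000; exp(-rT) = 0.9836353794
Vega = S * exp(-qT) * phi(d1) * sqrt(T) = 54.8600 * 1.0000000000 * 0.3591177406 * 0.7071067812 = 13.930852

Answer: Vega = 13.930852


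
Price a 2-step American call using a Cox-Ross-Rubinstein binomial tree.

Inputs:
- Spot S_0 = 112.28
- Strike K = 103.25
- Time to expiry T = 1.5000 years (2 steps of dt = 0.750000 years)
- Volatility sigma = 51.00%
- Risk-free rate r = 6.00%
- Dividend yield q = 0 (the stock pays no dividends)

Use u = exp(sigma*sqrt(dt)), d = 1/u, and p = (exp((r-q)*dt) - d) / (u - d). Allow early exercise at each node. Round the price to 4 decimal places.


Answer: Price = V(0,0) = 34.1016

Derivation:
dt = T/N = 0.750000
u = exp(sigma*sqrt(dt)) = 1.555307; d = 1/u = 0.642960
p = (exp((r-q)*dt) - d) / (u - d) = 0.441792
Discount per step: exp(-r*dt) = 0.955997
Stock lattice S(k, i) with i counting down-moves:
  k=0: S(0,0) = 112.2800
  k=1: S(1,0) = 174.6299; S(1,1) = 72.1915
  k=2: S(2,0) = 271.6031; S(2,1) = 112.2800; S(2,2) = 46.4163
Terminal payoffs V(N, i) = max(S_T - K, 0):
  V(2,0) = 168.353060; V(2,1) = 9.030000; V(2,2) = 0.000000
Backward induction: V(k, i) = exp(-r*dt) * [p * V(k+1, i) + (1-p) * V(k+1, i+1)]; then take max(V_cont, immediate exercise) for American.
  V(1,0) = exp(-r*dt) * [p*168.353060 + (1-p)*9.030000] = 75.923130; exercise = 71.379870; V(1,0) = max -> 75.923130
  V(1,1) = exp(-r*dt) * [p*9.030000 + (1-p)*0.000000] = 3.813842; exercise = 0.000000; V(1,1) = max -> 3.813842
  V(0,0) = exp(-r*dt) * [p*75.923130 + (1-p)*3.813842] = 34.101553; exercise = 9.030000; V(0,0) = max -> 34.101553


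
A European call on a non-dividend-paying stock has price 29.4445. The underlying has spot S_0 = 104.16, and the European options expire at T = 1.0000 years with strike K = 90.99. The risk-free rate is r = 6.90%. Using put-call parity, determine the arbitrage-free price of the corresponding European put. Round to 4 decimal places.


Answer: Put price = 10.2079

Derivation:
Put-call parity: C - P = S_0 * exp(-qT) - K * exp(-rT).
S_0 * exp(-qT) = 104.1600 * 1.00000000 = 104.16000000
K * exp(-rT) = 90.9900 * 0.93332668 = 84.92339462
P = C - S*exp(-qT) + K*exp(-rT)
P = 29.4445 - 104.16000000 + 84.92339462 = 10.2079


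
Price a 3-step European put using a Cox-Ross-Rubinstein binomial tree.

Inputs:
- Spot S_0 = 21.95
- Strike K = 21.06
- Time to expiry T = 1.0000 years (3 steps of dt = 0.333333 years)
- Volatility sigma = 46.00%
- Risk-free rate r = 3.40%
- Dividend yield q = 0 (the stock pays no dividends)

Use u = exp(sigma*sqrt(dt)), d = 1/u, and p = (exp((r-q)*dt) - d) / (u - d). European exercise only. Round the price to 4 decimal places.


dt = T/N = 0.333333
u = exp(sigma*sqrt(dt)) = 1.304189; d = 1/u = 0.766760
p = (exp((r-q)*dt) - d) / (u - d) = 0.455200
Discount per step: exp(-r*dt) = 0.988731
Stock lattice S(k, i) with i counting down-moves:
  k=0: S(0,0) = 21.9500
  k=1: S(1,0) = 28.6269; S(1,1) = 16.8304
  k=2: S(2,0) = 37.3349; S(2,1) = 21.9500; S(2,2) = 12.9049
  k=3: S(3,0) = 48.6918; S(3,1) = 28.6269; S(3,2) = 16.8304; S(3,3) = 9.8949
Terminal payoffs V(N, i) = max(K - S_T, 0):
  V(3,0) = 0.000000; V(3,1) = 0.000000; V(3,2) = 4.229613; V(3,3) = 11.165057
Backward induction: V(k, i) = exp(-r*dt) * [p * V(k+1, i) + (1-p) * V(k+1, i+1)].
  V(2,0) = exp(-r*dt) * [p*0.000000 + (1-p)*0.000000] = 0.000000
  V(2,1) = exp(-r*dt) * [p*0.000000 + (1-p)*4.229613] = 2.278324
  V(2,2) = exp(-r*dt) * [p*4.229613 + (1-p)*11.165057] = 7.917796
  V(1,0) = exp(-r*dt) * [p*0.000000 + (1-p)*2.278324] = 1.227242
  V(1,1) = exp(-r*dt) * [p*2.278324 + (1-p)*7.917796] = 5.290408
  V(0,0) = exp(-r*dt) * [p*1.227242 + (1-p)*5.290408] = 3.402078

Answer: Price = V(0,0) = 3.4021


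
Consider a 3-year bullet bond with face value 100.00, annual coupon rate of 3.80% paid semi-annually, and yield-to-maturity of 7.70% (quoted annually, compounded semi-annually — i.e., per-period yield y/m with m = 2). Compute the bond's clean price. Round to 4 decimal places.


Coupon per period c = face * coupon_rate / m = 1.900000
Periods per year m = 2; per-period yield y/m = 0.038500
Number of cashflows N = 6
Cashflows (t years, CF_t, discount factor 1/(1+y/m)^(m*t), PV):
  t = 0.5000: CF_t = 1.900000, DF = 0.962927, PV = 1.829562
  t = 1.0000: CF_t = 1.900000, DF = 0.927229, PV = 1.761735
  t = 1.5000: CF_t = 1.900000, DF = 0.892854, PV = 1.696423
  t = 2.0000: CF_t = 1.900000, DF = 0.859754, PV = 1.633532
  t = 2.5000: CF_t = 1.900000, DF = 0.827880, PV = 1.572972
  t = 3.0000: CF_t = 101.900000, DF = 0.797188, PV = 81.233502
Price P = sum_t PV_t = 89.727726

Answer: Price = 89.7277


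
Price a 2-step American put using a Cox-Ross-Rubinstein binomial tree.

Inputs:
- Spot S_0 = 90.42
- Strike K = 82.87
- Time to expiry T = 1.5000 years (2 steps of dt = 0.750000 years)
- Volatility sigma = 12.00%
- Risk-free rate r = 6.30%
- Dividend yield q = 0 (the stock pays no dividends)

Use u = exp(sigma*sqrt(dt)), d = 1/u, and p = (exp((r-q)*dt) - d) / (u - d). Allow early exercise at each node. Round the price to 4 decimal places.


dt = T/N = 0.750000
u = exp(sigma*sqrt(dt)) = 1.109515; d = 1/u = 0.901295
p = (exp((r-q)*dt) - d) / (u - d) = 0.706412
Discount per step: exp(-r*dt) = 0.953849
Stock lattice S(k, i) with i counting down-moves:
  k=0: S(0,0) = 90.4200
  k=1: S(1,0) = 100.3224; S(1,1) = 81.4951
  k=2: S(2,0) = 111.3092; S(2,1) = 90.4200; S(2,2) = 73.4511
Terminal payoffs V(N, i) = max(K - S_T, 0):
  V(2,0) = 0.000000; V(2,1) = 0.000000; V(2,2) = 9.418936
Backward induction: V(k, i) = exp(-r*dt) * [p * V(k+1, i) + (1-p) * V(k+1, i+1)]; then take max(V_cont, immediate exercise) for American.
  V(1,0) = exp(-r*dt) * [p*0.000000 + (1-p)*0.000000] = 0.000000; exercise = 0.000000; V(1,0) = max -> 0.000000
  V(1,1) = exp(-r*dt) * [p*0.000000 + (1-p)*9.418936] = 2.637665; exercise = 1.374938; V(1,1) = max -> 2.637665
  V(0,0) = exp(-r*dt) * [p*0.000000 + (1-p)*2.637665] = 0.738648; exercise = 0.000000; V(0,0) = max -> 0.738648

Answer: Price = V(0,0) = 0.7386


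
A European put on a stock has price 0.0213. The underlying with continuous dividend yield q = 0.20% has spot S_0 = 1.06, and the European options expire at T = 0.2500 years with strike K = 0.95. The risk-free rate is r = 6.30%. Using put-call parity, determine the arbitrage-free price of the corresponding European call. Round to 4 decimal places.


Answer: Call price = 0.1456

Derivation:
Put-call parity: C - P = S_0 * exp(-qT) - K * exp(-rT).
S_0 * exp(-qT) = 1.0600 * 0.99950012 = 1.05947013
K * exp(-rT) = 0.9500 * 0.98437338 = 0.93515471
C = P + S*exp(-qT) - K*exp(-rT)
C = 0.0213 + 1.05947013 - 0.93515471 = 0.1456


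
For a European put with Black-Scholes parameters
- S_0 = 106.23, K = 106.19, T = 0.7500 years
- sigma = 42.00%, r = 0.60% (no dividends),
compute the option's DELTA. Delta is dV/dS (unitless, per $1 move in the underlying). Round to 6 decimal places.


Answer: Delta = -0.422590

Derivation:
d1 = 0.1952725418; d2 = -0.1684581278
phi(d1) = 0.3914082226; exp(-qT) = 1.0000000000; exp(-rT) = 0.9955101098
N(-d1) = 0.4225897959
Delta = -exp(-qT) * N(-d1) = -1.0000000000 * 0.4225897959 = -0.422590


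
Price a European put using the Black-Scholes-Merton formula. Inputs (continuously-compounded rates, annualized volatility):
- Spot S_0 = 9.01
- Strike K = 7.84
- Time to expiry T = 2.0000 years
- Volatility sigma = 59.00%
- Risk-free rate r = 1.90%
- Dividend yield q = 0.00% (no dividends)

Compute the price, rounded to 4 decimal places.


d1 = (ln(S/K) + (r - q + 0.5*sigma^2) * T) / (sigma * sqrt(T)) = 0.62944037
d2 = d1 - sigma * sqrt(T) = -0.20494563
exp(-rT) = 0.96271294; exp(-qT) = 1.00000000
P = K * exp(-rT) * N(-d2) - S_0 * exp(-qT) * N(-d1)
N(-d1) = 0.26453040; N(-d2) = 0.58119270
P = 7.8400 * 0.96271294 * 0.58119270 - 9.0100 * 1.00000000 * 0.26453040 = 2.0032

Answer: Price = 2.0032


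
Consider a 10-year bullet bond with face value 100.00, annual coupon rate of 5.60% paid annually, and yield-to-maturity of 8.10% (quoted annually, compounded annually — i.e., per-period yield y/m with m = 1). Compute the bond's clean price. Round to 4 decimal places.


Answer: Price = 83.3002

Derivation:
Coupon per period c = face * coupon_rate / m = 5.600000
Periods per year m = 1; per-period yield y/m = 0.081000
Number of cashflows N = 10
Cashflows (t years, CF_t, discount factor 1/(1+y/m)^(m*t), PV):
  t = 1.0000: CF_t = 5.600000, DF = 0.925069, PV = 5.180389
  t = 2.0000: CF_t = 5.600000, DF = 0.855753, PV = 4.792219
  t = 3.0000: CF_t = 5.600000, DF = 0.791631, PV = 4.433135
  t = 4.0000: CF_t = 5.600000, DF = 0.732314, PV = 4.100957
  t = 5.0000: CF_t = 5.600000, DF = 0.677441, PV = 3.793670
  t = 6.0000: CF_t = 5.600000, DF = 0.626680, PV = 3.509408
  t = 7.0000: CF_t = 5.600000, DF = 0.579722, PV = 3.246446
  t = 8.0000: CF_t = 5.600000, DF = 0.536284, PV = 3.003188
  t = 9.0000: CF_t = 5.600000, DF = 0.496099, PV = 2.778157
  t = 10.0000: CF_t = 105.600000, DF = 0.458926, PV = 48.462630
Price P = sum_t PV_t = 83.300198


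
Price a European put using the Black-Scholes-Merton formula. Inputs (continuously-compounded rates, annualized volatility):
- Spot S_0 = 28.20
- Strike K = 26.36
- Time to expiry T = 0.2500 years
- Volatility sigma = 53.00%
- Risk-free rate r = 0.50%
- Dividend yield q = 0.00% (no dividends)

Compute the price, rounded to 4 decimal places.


Answer: Price = 2.0329

Derivation:
d1 = (ln(S/K) + (r - q + 0.5*sigma^2) * T) / (sigma * sqrt(T)) = 0.39183686
d2 = d1 - sigma * sqrt(T) = 0.12683686
exp(-rT) = 0.99875078; exp(-qT) = 1.00000000
P = K * exp(-rT) * N(-d2) - S_0 * exp(-qT) * N(-d1)
N(-d1) = 0.34758938; N(-d2) = 0.44953476
P = 26.3600 * 0.99875078 * 0.44953476 - 28.2000 * 1.00000000 * 0.34758938 = 2.0329


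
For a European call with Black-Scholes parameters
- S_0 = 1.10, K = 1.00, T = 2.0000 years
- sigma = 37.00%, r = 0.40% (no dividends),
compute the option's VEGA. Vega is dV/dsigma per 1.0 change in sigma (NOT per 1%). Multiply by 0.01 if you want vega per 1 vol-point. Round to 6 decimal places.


d1 = 0.4590655326; d2 = -0.0641934855
phi(d1) = 0.3590444382; exp(-qT) = 1.0000000000; exp(-rT) = 0.9920319148
Vega = S * exp(-qT) * phi(d1) * sqrt(T) = 1.1000 * 1.0000000000 * 0.3590444382 * 1.4142135624 = 0.558542

Answer: Vega = 0.558542


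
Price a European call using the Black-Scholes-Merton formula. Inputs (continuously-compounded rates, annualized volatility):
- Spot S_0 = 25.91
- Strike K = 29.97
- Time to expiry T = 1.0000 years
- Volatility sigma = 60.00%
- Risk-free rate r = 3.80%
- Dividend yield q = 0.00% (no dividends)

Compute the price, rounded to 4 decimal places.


Answer: Price = 5.0862

Derivation:
d1 = (ln(S/K) + (r - q + 0.5*sigma^2) * T) / (sigma * sqrt(T)) = 0.12072019
d2 = d1 - sigma * sqrt(T) = -0.47927981
exp(-rT) = 0.96271294; exp(-qT) = 1.00000000
C = S_0 * exp(-qT) * N(d1) - K * exp(-rT) * N(d2)
N(d1) = 0.54804367; N(d2) = 0.31586979
C = 25.9100 * 1.00000000 * 0.54804367 - 29.9700 * 0.96271294 * 0.31586979 = 5.0862


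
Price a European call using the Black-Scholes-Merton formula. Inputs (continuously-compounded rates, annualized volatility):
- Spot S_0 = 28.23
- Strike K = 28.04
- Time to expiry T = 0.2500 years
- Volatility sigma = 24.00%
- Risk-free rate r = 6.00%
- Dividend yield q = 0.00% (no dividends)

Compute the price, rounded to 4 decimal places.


Answer: Price = 1.6617

Derivation:
d1 = (ln(S/K) + (r - q + 0.5*sigma^2) * T) / (sigma * sqrt(T)) = 0.24127650
d2 = d1 - sigma * sqrt(T) = 0.12127650
exp(-rT) = 0.98511194; exp(-qT) = 1.00000000
C = S_0 * exp(-qT) * N(d1) - K * exp(-rT) * N(d2)
N(d1) = 0.59532959; N(d2) = 0.54826398
C = 28.2300 * 1.00000000 * 0.59532959 - 28.0400 * 0.98511194 * 0.54826398 = 1.6617


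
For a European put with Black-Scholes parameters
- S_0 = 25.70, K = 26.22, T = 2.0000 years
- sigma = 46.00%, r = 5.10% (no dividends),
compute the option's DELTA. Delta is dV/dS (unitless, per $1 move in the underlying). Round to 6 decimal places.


d1 = 0.4512701884; d2 = -0.1992680502
phi(d1) = 0.3603206589; exp(-qT) = 1.0000000000; exp(-rT) = 0.9030295517
N(-d1) = 0.3258974141
Delta = -exp(-qT) * N(-d1) = -1.0000000000 * 0.3258974141 = -0.325897

Answer: Delta = -0.325897


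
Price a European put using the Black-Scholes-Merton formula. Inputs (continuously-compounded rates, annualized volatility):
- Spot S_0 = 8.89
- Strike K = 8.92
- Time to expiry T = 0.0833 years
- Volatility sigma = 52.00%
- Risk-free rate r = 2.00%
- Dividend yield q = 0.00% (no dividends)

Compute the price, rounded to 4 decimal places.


Answer: Price = 0.5398

Derivation:
d1 = (ln(S/K) + (r - q + 0.5*sigma^2) * T) / (sigma * sqrt(T)) = 0.06369401
d2 = d1 - sigma * sqrt(T) = -0.08638704
exp(-rT) = 0.99833539; exp(-qT) = 1.00000000
P = K * exp(-rT) * N(-d2) - S_0 * exp(-qT) * N(-d1)
N(-d1) = 0.47460694; N(-d2) = 0.53442063
P = 8.9200 * 0.99833539 * 0.53442063 - 8.8900 * 1.00000000 * 0.47460694 = 0.5398


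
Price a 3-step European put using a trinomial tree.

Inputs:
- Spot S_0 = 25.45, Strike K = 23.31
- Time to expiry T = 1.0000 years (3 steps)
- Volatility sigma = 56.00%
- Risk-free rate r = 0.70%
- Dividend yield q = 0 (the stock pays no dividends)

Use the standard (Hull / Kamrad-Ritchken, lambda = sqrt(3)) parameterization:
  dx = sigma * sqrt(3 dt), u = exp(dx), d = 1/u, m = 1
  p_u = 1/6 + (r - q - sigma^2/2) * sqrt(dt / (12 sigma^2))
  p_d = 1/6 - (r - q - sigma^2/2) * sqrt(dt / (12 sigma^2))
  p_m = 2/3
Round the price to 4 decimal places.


Answer: Price = V(0,0) = 4.1000

Derivation:
dt = T/N = 0.333333; dx = sigma*sqrt(3*dt) = 0.560000
u = exp(dx) = 1.750673; d = 1/u = 0.571209
p_u = 0.122083, p_m = 0.666667, p_d = 0.211250
Discount per step: exp(-r*dt) = 0.997669
Stock lattice S(k, j) with j the centered position index:
  k=0: S(0,+0) = 25.4500
  k=1: S(1,-1) = 14.5373; S(1,+0) = 25.4500; S(1,+1) = 44.5546
  k=2: S(2,-2) = 8.3038; S(2,-1) = 14.5373; S(2,+0) = 25.4500; S(2,+1) = 44.5546; S(2,+2) = 78.0005
  k=3: S(3,-3) = 4.7432; S(3,-2) = 8.3038; S(3,-1) = 14.5373; S(3,+0) = 25.4500; S(3,+1) = 44.5546; S(3,+2) = 78.0005; S(3,+3) = 136.5534
Terminal payoffs V(N, j) = max(K - S_T, 0):
  V(3,-3) = 18.566782; V(3,-2) = 15.006179; V(3,-1) = 8.772729; V(3,+0) = 0.000000; V(3,+1) = 0.000000; V(3,+2) = 0.000000; V(3,+3) = 0.000000
Backward induction: V(k, j) = exp(-r*dt) * [p_u * V(k+1, j+1) + p_m * V(k+1, j) + p_d * V(k+1, j-1)]
  V(2,-2) = exp(-r*dt) * [p_u*8.772729 + p_m*15.006179 + p_d*18.566782] = 14.962403
  V(2,-1) = exp(-r*dt) * [p_u*0.000000 + p_m*8.772729 + p_d*15.006179] = 8.997523
  V(2,+0) = exp(-r*dt) * [p_u*0.000000 + p_m*0.000000 + p_d*8.772729] = 1.848920
  V(2,+1) = exp(-r*dt) * [p_u*0.000000 + p_m*0.000000 + p_d*0.000000] = 0.000000
  V(2,+2) = exp(-r*dt) * [p_u*0.000000 + p_m*0.000000 + p_d*0.000000] = 0.000000
  V(1,-1) = exp(-r*dt) * [p_u*1.848920 + p_m*8.997523 + p_d*14.962403] = 9.363006
  V(1,+0) = exp(-r*dt) * [p_u*0.000000 + p_m*1.848920 + p_d*8.997523] = 3.126037
  V(1,+1) = exp(-r*dt) * [p_u*0.000000 + p_m*0.000000 + p_d*1.848920] = 0.389674
  V(0,+0) = exp(-r*dt) * [p_u*0.389674 + p_m*3.126037 + p_d*9.363006] = 4.099955


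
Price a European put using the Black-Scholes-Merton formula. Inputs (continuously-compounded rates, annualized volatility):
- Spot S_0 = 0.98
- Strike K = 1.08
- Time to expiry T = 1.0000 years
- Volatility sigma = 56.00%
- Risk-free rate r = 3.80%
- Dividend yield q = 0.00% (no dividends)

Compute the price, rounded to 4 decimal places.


d1 = (ln(S/K) + (r - q + 0.5*sigma^2) * T) / (sigma * sqrt(T)) = 0.17435045
d2 = d1 - sigma * sqrt(T) = -0.38564955
exp(-rT) = 0.96271294; exp(-qT) = 1.00000000
P = K * exp(-rT) * N(-d2) - S_0 * exp(-qT) * N(-d1)
N(-d1) = 0.43079503; N(-d2) = 0.65012188
P = 1.0800 * 0.96271294 * 0.65012188 - 0.9800 * 1.00000000 * 0.43079503 = 0.2538

Answer: Price = 0.2538


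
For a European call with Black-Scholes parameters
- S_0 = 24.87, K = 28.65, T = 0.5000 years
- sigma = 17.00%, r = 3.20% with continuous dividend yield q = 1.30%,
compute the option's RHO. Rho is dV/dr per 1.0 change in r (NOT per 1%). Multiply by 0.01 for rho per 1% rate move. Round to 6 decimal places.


d1 = -1.0379178320; d2 = -1.1581259848
phi(d1) = 0.2328000738; exp(-qT) = 0.9935210793; exp(-rT) = 0.9841273201
N(d2) = 0.1234063137
Rho = K*T*exp(-rT)*N(d2) = 28.6500 * 0.5000 * 0.9841273201 * 0.1234063137 = 1.739736

Answer: Rho = 1.739736


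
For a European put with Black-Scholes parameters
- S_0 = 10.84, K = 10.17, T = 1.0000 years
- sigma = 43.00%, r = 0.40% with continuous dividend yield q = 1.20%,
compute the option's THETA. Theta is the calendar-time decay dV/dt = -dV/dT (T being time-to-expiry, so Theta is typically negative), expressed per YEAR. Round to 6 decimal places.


d1 = 0.3447692697; d2 = -0.0852307303
phi(d1) = 0.3759228068; exp(-qT) = 0.9880717129; exp(-rT) = 0.9960079893
Theta = -S*exp(-qT)*phi(d1)*sigma/(2*sqrt(T)) + r*K*exp(-rT)*N(-d2) - q*S*exp(-qT)*N(-d1)
N(-d1) = 0.3651339187; N(-d2) = 0.5339610199; sqrt(T) = 1.0000000000
Term 1 = -10.8400 * 0.9880717129 * 0.3759228068 * 0.4300 / (2 * 1.0000000000) = -0.8656750147
Term 2 = 0.0040 * 10.1700 * 0.9960079893 * 0.5339610199 = 0.0216348217
Term 3 = -0.0120 * 10.8400 * 0.9880717129 * 0.3651339187 = -0.0469300668
Theta = -0.8656750147 + (0.0216348217) + (-0.0469300668) = -0.890970

Answer: Theta = -0.890970


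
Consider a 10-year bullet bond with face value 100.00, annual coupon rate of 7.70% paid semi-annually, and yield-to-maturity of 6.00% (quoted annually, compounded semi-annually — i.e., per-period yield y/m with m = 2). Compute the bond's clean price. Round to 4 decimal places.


Coupon per period c = face * coupon_rate / m = 3.850000
Periods per year m = 2; per-period yield y/m = 0.030000
Number of cashflows N = 20
Cashflows (t years, CF_t, discount factor 1/(1+y/m)^(m*t), PV):
  t = 0.5000: CF_t = 3.850000, DF = 0.970874, PV = 3.737864
  t = 1.0000: CF_t = 3.850000, DF = 0.942596, PV = 3.628994
  t = 1.5000: CF_t = 3.850000, DF = 0.915142, PV = 3.523295
  t = 2.0000: CF_t = 3.850000, DF = 0.888487, PV = 3.420675
  t = 2.5000: CF_t = 3.850000, DF = 0.862609, PV = 3.321044
  t = 3.0000: CF_t = 3.850000, DF = 0.837484, PV = 3.224314
  t = 3.5000: CF_t = 3.850000, DF = 0.813092, PV = 3.130402
  t = 4.0000: CF_t = 3.850000, DF = 0.789409, PV = 3.039226
  t = 4.5000: CF_t = 3.850000, DF = 0.766417, PV = 2.950704
  t = 5.0000: CF_t = 3.850000, DF = 0.744094, PV = 2.864762
  t = 5.5000: CF_t = 3.850000, DF = 0.722421, PV = 2.781322
  t = 6.0000: CF_t = 3.850000, DF = 0.701380, PV = 2.700313
  t = 6.5000: CF_t = 3.850000, DF = 0.680951, PV = 2.621663
  t = 7.0000: CF_t = 3.850000, DF = 0.661118, PV = 2.545304
  t = 7.5000: CF_t = 3.850000, DF = 0.641862, PV = 2.471168
  t = 8.0000: CF_t = 3.850000, DF = 0.623167, PV = 2.399193
  t = 8.5000: CF_t = 3.850000, DF = 0.605016, PV = 2.329313
  t = 9.0000: CF_t = 3.850000, DF = 0.587395, PV = 2.261469
  t = 9.5000: CF_t = 3.850000, DF = 0.570286, PV = 2.195601
  t = 10.0000: CF_t = 103.850000, DF = 0.553676, PV = 57.499227
Price P = sum_t PV_t = 112.645854

Answer: Price = 112.6459


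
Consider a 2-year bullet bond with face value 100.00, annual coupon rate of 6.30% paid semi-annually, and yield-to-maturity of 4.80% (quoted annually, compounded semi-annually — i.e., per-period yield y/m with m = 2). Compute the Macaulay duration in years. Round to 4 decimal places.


Answer: Macaulay duration = 1.9116 years

Derivation:
Coupon per period c = face * coupon_rate / m = 3.150000
Periods per year m = 2; per-period yield y/m = 0.024000
Number of cashflows N = 4
Cashflows (t years, CF_t, discount factor 1/(1+y/m)^(m*t), PV):
  t = 0.5000: CF_t = 3.150000, DF = 0.976562, PV = 3.076172
  t = 1.0000: CF_t = 3.150000, DF = 0.953674, PV = 3.004074
  t = 1.5000: CF_t = 3.150000, DF = 0.931323, PV = 2.933666
  t = 2.0000: CF_t = 103.150000, DF = 0.909495, PV = 93.814378
Price P = sum_t PV_t = 102.828291
Macaulay numerator sum_t t * PV_t:
  t * PV_t at t = 0.5000: 1.538086
  t * PV_t at t = 1.0000: 3.004074
  t * PV_t at t = 1.5000: 4.400499
  t * PV_t at t = 2.0000: 187.628757
Macaulay duration D = (sum_t t * PV_t) / P = 196.571416 / 102.828291 = 1.911647


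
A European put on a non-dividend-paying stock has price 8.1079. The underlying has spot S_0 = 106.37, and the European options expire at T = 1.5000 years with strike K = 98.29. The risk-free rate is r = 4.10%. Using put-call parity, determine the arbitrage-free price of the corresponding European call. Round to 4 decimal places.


Put-call parity: C - P = S_0 * exp(-qT) - K * exp(-rT).
S_0 * exp(-qT) = 106.3700 * 1.00000000 = 106.37000000
K * exp(-rT) = 98.2900 * 0.94035295 = 92.42729104
C = P + S*exp(-qT) - K*exp(-rT)
C = 8.1079 + 106.37000000 - 92.42729104 = 22.0506

Answer: Call price = 22.0506


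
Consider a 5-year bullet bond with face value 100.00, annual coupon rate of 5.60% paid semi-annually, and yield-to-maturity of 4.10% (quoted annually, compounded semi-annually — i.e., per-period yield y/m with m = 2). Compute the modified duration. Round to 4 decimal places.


Answer: Modified duration = 4.3620

Derivation:
Coupon per period c = face * coupon_rate / m = 2.800000
Periods per year m = 2; per-period yield y/m = 0.020500
Number of cashflows N = 10
Cashflows (t years, CF_t, discount factor 1/(1+y/m)^(m*t), PV):
  t = 0.5000: CF_t = 2.800000, DF = 0.979912, PV = 2.743753
  t = 1.0000: CF_t = 2.800000, DF = 0.960227, PV = 2.688636
  t = 1.5000: CF_t = 2.800000, DF = 0.940938, PV = 2.634626
  t = 2.0000: CF_t = 2.800000, DF = 0.922036, PV = 2.581701
  t = 2.5000: CF_t = 2.800000, DF = 0.903514, PV = 2.529840
  t = 3.0000: CF_t = 2.800000, DF = 0.885364, PV = 2.479020
  t = 3.5000: CF_t = 2.800000, DF = 0.867579, PV = 2.429221
  t = 4.0000: CF_t = 2.800000, DF = 0.850151, PV = 2.380422
  t = 4.5000: CF_t = 2.800000, DF = 0.833073, PV = 2.332604
  t = 5.0000: CF_t = 102.800000, DF = 0.816338, PV = 83.919526
Price P = sum_t PV_t = 106.719349
First compute Macaulay numerator sum_t t * PV_t:
  t * PV_t at t = 0.5000: 1.371877
  t * PV_t at t = 1.0000: 2.688636
  t * PV_t at t = 1.5000: 3.951939
  t * PV_t at t = 2.0000: 5.163403
  t * PV_t at t = 2.5000: 6.324599
  t * PV_t at t = 3.0000: 7.437059
  t * PV_t at t = 3.5000: 8.502272
  t * PV_t at t = 4.0000: 9.521688
  t * PV_t at t = 4.5000: 10.496716
  t * PV_t at t = 5.0000: 419.597632
Macaulay duration D = 475.055821 / 106.719349 = 4.451450
Modified duration = D / (1 + y/m) = 4.451450 / (1 + 0.020500) = 4.362028


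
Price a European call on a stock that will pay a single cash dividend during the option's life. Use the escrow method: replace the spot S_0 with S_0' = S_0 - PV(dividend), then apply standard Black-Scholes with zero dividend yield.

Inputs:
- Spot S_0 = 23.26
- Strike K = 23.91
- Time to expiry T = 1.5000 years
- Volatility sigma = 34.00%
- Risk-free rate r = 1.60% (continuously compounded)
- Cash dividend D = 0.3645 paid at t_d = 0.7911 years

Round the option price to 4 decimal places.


PV(D) = D * exp(-r * t_d) = 0.3645 * 0.98742217 = 0.35991538
S_0' = S_0 - PV(D) = 23.2600 - 0.35991538 = 22.90008462
d1 = (ln(S_0'/K) + (r + sigma^2/2)*T) / (sigma*sqrt(T)) = 0.16220383
d2 = d1 - sigma*sqrt(T) = -0.25420943
exp(-rT) = 0.97628571
N(d1) = 0.56442733; N(d2) = 0.39966688
C = S_0' * N(d1) - K * exp(-rT) * N(d2) = 22.90008462 * 0.56442733 - 23.9100 * 0.97628571 * 0.39966688 = 3.5960

Answer: Price = 3.5960


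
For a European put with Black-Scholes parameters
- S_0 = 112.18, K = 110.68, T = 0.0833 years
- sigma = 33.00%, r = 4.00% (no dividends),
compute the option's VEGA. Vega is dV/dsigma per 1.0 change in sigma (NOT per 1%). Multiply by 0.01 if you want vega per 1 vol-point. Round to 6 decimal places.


d1 = 0.2239438957; d2 = 0.1287001557
phi(d1) = 0.3890630106; exp(-qT) = 1.0000000000; exp(-rT) = 0.9966735450
Vega = S * exp(-qT) * phi(d1) * sqrt(T) = 112.1800 * 1.0000000000 * 0.3890630106 * 0.2886173938 = 12.596732

Answer: Vega = 12.596732


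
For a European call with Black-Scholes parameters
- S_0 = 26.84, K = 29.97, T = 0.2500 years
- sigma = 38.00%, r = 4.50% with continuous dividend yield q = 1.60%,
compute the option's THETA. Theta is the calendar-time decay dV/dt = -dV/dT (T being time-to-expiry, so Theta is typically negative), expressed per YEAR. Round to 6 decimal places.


Answer: Theta = -3.876019

Derivation:
d1 = -0.4473872064; d2 = -0.6373872064
phi(d1) = 0.3609498718; exp(-qT) = 0.9960079893; exp(-rT) = 0.9888130446
Theta = -S*exp(-qT)*phi(d1)*sigma/(2*sqrt(T)) - r*K*exp(-rT)*N(d2) + q*S*exp(-qT)*N(d1)
N(d1) = 0.3272977557; N(d2) = 0.2619363298; sqrt(T) = 0.5000000000
Term 1 = -26.8400 * 0.9960079893 * 0.3609498718 * 0.3800 / (2 * 0.5000000000) = -3.6667037445
Term 2 = -0.0450 * 29.9700 * 0.9888130446 * 0.2619363298 = -0.3493085225
Term 3 = 0.0160 * 26.8400 * 0.9960079893 * 0.3272977557 = 0.1399936521
Theta = -3.6667037445 + (-0.3493085225) + (0.1399936521) = -3.876019


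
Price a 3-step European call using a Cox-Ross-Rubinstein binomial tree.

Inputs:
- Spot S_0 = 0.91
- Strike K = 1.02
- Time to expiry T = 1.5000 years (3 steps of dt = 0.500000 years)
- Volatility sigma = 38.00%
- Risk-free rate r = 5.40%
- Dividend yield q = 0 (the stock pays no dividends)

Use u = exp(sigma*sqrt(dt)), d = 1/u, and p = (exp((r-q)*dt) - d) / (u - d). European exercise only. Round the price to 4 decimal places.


Answer: Price = V(0,0) = 0.1631

Derivation:
dt = T/N = 0.500000
u = exp(sigma*sqrt(dt)) = 1.308263; d = 1/u = 0.764372
p = (exp((r-q)*dt) - d) / (u - d) = 0.483545
Discount per step: exp(-r*dt) = 0.973361
Stock lattice S(k, i) with i counting down-moves:
  k=0: S(0,0) = 0.9100
  k=1: S(1,0) = 1.1905; S(1,1) = 0.6956
  k=2: S(2,0) = 1.5575; S(2,1) = 0.9100; S(2,2) = 0.5317
  k=3: S(3,0) = 2.0376; S(3,1) = 1.1905; S(3,2) = 0.6956; S(3,3) = 0.4064
Terminal payoffs V(N, i) = max(S_T - K, 0):
  V(3,0) = 1.017638; V(3,1) = 0.170520; V(3,2) = 0.000000; V(3,3) = 0.000000
Backward induction: V(k, i) = exp(-r*dt) * [p * V(k+1, i) + (1-p) * V(k+1, i+1)].
  V(2,0) = exp(-r*dt) * [p*1.017638 + (1-p)*0.170520] = 0.564685
  V(2,1) = exp(-r*dt) * [p*0.170520 + (1-p)*0.000000] = 0.080257
  V(2,2) = exp(-r*dt) * [p*0.000000 + (1-p)*0.000000] = 0.000000
  V(1,0) = exp(-r*dt) * [p*0.564685 + (1-p)*0.080257] = 0.306122
  V(1,1) = exp(-r*dt) * [p*0.080257 + (1-p)*0.000000] = 0.037774
  V(0,0) = exp(-r*dt) * [p*0.306122 + (1-p)*0.037774] = 0.163069


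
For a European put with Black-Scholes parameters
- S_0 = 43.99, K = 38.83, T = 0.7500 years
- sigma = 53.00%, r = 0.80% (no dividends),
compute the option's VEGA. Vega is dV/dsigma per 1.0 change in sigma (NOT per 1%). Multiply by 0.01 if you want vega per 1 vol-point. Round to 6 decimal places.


d1 = 0.5144009885; d2 = 0.0554075245
phi(d1) = 0.3495031440; exp(-qT) = 1.0000000000; exp(-rT) = 0.9940179641
Vega = S * exp(-qT) * phi(d1) * sqrt(T) = 43.9900 * 1.0000000000 * 0.3495031440 * 0.8660254038 = 13.314832

Answer: Vega = 13.314832


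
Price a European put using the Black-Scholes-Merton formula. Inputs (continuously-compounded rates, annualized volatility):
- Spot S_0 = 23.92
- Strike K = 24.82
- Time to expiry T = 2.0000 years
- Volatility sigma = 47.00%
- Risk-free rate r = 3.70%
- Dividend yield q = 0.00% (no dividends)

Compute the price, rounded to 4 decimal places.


Answer: Price = 5.6887

Derivation:
d1 = (ln(S/K) + (r - q + 0.5*sigma^2) * T) / (sigma * sqrt(T)) = 0.38810406
d2 = d1 - sigma * sqrt(T) = -0.27657632
exp(-rT) = 0.92867169; exp(-qT) = 1.00000000
P = K * exp(-rT) * N(-d2) - S_0 * exp(-qT) * N(-d1)
N(-d1) = 0.34896952; N(-d2) = 0.60894727
P = 24.8200 * 0.92867169 * 0.60894727 - 23.9200 * 1.00000000 * 0.34896952 = 5.6887


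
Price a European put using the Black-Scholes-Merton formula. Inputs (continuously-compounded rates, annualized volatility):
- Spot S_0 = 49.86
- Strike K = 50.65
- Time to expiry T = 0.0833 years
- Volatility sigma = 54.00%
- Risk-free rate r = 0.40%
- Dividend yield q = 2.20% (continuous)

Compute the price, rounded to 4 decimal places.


d1 = (ln(S/K) + (r - q + 0.5*sigma^2) * T) / (sigma * sqrt(T)) = -0.03255888
d2 = d1 - sigma * sqrt(T) = -0.18841228
exp(-rT) = 0.99966686; exp(-qT) = 0.99816908
P = K * exp(-rT) * N(-d2) - S_0 * exp(-qT) * N(-d1)
N(-d1) = 0.51298682; N(-d2) = 0.57472326
P = 50.6500 * 0.99966686 * 0.57472326 - 49.8600 * 0.99816908 * 0.51298682 = 3.5693

Answer: Price = 3.5693


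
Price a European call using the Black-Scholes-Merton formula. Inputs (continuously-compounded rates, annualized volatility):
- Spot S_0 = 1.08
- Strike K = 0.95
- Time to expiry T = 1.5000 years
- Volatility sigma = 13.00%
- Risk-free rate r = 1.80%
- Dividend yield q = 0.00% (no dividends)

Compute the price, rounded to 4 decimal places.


d1 = (ln(S/K) + (r - q + 0.5*sigma^2) * T) / (sigma * sqrt(T)) = 1.05472099
d2 = d1 - sigma * sqrt(T) = 0.89550415
exp(-rT) = 0.97336124; exp(-qT) = 1.00000000
C = S_0 * exp(-qT) * N(d1) - K * exp(-rT) * N(d2)
N(d1) = 0.85422352; N(d2) = 0.81474118
C = 1.0800 * 1.00000000 * 0.85422352 - 0.9500 * 0.97336124 * 0.81474118 = 0.1692

Answer: Price = 0.1692


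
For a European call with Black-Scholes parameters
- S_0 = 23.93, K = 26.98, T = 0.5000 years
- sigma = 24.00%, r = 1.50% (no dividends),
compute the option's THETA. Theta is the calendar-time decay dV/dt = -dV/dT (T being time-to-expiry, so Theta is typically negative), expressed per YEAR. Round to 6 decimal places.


Answer: Theta = -1.462346

Derivation:
d1 = -0.5778414677; d2 = -0.7475470952
phi(d1) = 0.3376015537; exp(-qT) = 1.0000000000; exp(-rT) = 0.9925280548
Theta = -S*exp(-qT)*phi(d1)*sigma/(2*sqrt(T)) - r*K*exp(-rT)*N(d2) + q*S*exp(-qT)*N(d1)
N(d1) = 0.2816855779; N(d2) = 0.2273666930; sqrt(T) = 0.7071067812
Term 1 = -23.9300 * 1.0000000000 * 0.3376015537 * 0.2400 / (2 * 0.7071067812) = -1.3710187024
Term 2 = -0.0150 * 26.9800 * 0.9925280548 * 0.2273666930 = -0.0913277674
Term 3 = 0 (no dividend yield, q = 0)
Theta = -1.3710187024 + (-0.0913277674) + (0.0000000000) = -1.462346


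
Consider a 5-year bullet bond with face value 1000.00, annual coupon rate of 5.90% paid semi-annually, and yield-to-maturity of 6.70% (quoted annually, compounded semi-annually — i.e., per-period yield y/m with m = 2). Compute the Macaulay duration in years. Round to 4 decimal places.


Answer: Macaulay duration = 4.3898 years

Derivation:
Coupon per period c = face * coupon_rate / m = 29.500000
Periods per year m = 2; per-period yield y/m = 0.033500
Number of cashflows N = 10
Cashflows (t years, CF_t, discount factor 1/(1+y/m)^(m*t), PV):
  t = 0.5000: CF_t = 29.500000, DF = 0.967586, PV = 28.543783
  t = 1.0000: CF_t = 29.500000, DF = 0.936222, PV = 27.618561
  t = 1.5000: CF_t = 29.500000, DF = 0.905876, PV = 26.723330
  t = 2.0000: CF_t = 29.500000, DF = 0.876512, PV = 25.857116
  t = 2.5000: CF_t = 29.500000, DF = 0.848101, PV = 25.018981
  t = 3.0000: CF_t = 29.500000, DF = 0.820611, PV = 24.208012
  t = 3.5000: CF_t = 29.500000, DF = 0.794011, PV = 23.423331
  t = 4.0000: CF_t = 29.500000, DF = 0.768274, PV = 22.664084
  t = 4.5000: CF_t = 29.500000, DF = 0.743371, PV = 21.929447
  t = 5.0000: CF_t = 1029.500000, DF = 0.719275, PV = 740.493996
Price P = sum_t PV_t = 966.480641
Macaulay numerator sum_t t * PV_t:
  t * PV_t at t = 0.5000: 14.271892
  t * PV_t at t = 1.0000: 27.618561
  t * PV_t at t = 1.5000: 40.084995
  t * PV_t at t = 2.0000: 51.714233
  t * PV_t at t = 2.5000: 62.547452
  t * PV_t at t = 3.0000: 72.624037
  t * PV_t at t = 3.5000: 81.981657
  t * PV_t at t = 4.0000: 90.656335
  t * PV_t at t = 4.5000: 98.682513
  t * PV_t at t = 5.0000: 3702.469978
Macaulay duration D = (sum_t t * PV_t) / P = 4242.651653 / 966.480641 = 4.389795
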